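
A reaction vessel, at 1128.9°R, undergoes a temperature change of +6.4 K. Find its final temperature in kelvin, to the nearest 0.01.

633.57 K

Initial temperature in Celsius: (1128.9 - 491.67) × 5/9 = 354.0167°C.
The 6.4 K change is an interval; Kelvin and Celsius degrees are the same size, so ΔC = +6.4°C.
Final Celsius temperature: 354.0167 + 6.4000 = 360.4167°C.
In kelvin: 360.4167 + 273.15 = 633.57 K.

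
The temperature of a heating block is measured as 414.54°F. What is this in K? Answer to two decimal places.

In Celsius: (414.54 - 32) × 5/9 = 212.5222°C.
In kelvin: 212.5222 + 273.15 = 485.67 K.

485.67 K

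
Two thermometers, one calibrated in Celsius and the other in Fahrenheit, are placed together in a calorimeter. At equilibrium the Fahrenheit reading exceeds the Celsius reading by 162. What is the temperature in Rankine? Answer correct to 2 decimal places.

Let x be the Celsius reading; then the Fahrenheit reading is 1.8·x + 32.
(1.8·x + 32) - x = 162  ⇒  (0.8)·x = 130  ⇒  x = 162.5000°C.
In Rankine: 162.5000 × 1.8 + 491.67 = 784.17°R.

784.17°R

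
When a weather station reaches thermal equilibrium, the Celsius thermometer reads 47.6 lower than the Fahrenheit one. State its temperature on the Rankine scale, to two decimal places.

526.77°R

Let x be the Fahrenheit reading; then the Celsius reading is 5/9·x - 17.7778.
(5/9·x - 17.7778) - x = -47.6  ⇒  (-4/9)·x = -29.8222  ⇒  x = 67.1000°F.
In Celsius: (67.1 - 32) × 5/9 = 19.5000°C.
In Rankine: 19.5000 × 1.8 + 491.67 = 526.77°R.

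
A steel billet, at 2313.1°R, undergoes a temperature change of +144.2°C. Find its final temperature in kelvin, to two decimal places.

Initial temperature in Celsius: (2313.1 - 491.67) × 5/9 = 1011.9056°C.
Final Celsius temperature: 1011.9056 + 144.2000 = 1156.1056°C.
In kelvin: 1156.1056 + 273.15 = 1429.26 K.

1429.26 K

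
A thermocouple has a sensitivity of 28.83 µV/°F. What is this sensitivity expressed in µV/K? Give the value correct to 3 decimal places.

51.894 µV/K

Since only a temperature interval is involved, the additive offset between the scales drops out.
A change of 1 K is a change of 1.8°F, so per K the value is 28.83 × 1.8 = 51.894.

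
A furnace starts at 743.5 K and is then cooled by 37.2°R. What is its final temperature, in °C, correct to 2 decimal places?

449.68°C

Initial temperature in Celsius: 743.5 - 273.15 = 470.3500°C.
The 37.2°R change is an interval, so only the factor 5/9 applies: -37.2 × 5/9 = -20.6667°C.
Final Celsius temperature: 470.3500 - 20.6667 = 449.6833°C.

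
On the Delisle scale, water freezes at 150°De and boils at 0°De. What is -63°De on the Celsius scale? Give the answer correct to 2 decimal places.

142.00°C

Linear interpolation between the fixed points: C = (-63 - 150) × 100 / (0 - 150) = 142.0000°C.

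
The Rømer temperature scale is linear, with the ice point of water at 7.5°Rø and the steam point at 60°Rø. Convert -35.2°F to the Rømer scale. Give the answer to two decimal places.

First in Celsius: (-35.2 - 32) × 5/9 = -37.3333°C.
Linearly onto the Rømer scale: 7.5 + (-37.3333 / 100) × (60 - 7.5) = -12.10°Rø.

-12.10°Rø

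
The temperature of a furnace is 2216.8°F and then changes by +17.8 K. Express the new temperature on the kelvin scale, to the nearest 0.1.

Initial temperature in Celsius: (2216.8 - 32) × 5/9 = 1213.7778°C.
The 17.8 K change is an interval; Kelvin and Celsius degrees are the same size, so ΔC = +17.8°C.
Final Celsius temperature: 1213.7778 + 17.8000 = 1231.5778°C.
In kelvin: 1231.5778 + 273.15 = 1504.7 K.

1504.7 K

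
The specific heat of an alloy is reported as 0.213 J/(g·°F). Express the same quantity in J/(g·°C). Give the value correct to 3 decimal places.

The quantity depends on a temperature interval, so only the ratio of degree sizes applies; the offset between the scales is irrelevant.
A change of 1°C is a change of 1.8°F, so per °C the value is 0.213 × 1.8 = 0.383.

0.383 J/(g·°C)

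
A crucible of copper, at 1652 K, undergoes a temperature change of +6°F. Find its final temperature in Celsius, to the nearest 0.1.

Initial temperature in Celsius: 1652 - 273.15 = 1378.8500°C.
The 6°F change is an interval, so only the factor 5/9 applies: +6 × 5/9 = +3.3333°C.
Final Celsius temperature: 1378.8500 + 3.3333 = 1382.1833°C.

1382.2°C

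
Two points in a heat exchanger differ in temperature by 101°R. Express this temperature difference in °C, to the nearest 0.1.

Only the scale ratio 5/9 matters for a change in temperature.
101 × 5/9 = 56.1.

56.1°C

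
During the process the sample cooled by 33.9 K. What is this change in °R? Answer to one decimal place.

For a temperature interval the offset drops out; only the factor 1.8 applies.
33.9 × 1.8 = 61.0.

61.0°R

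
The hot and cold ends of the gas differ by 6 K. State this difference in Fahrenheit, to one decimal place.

10.8°F

Only the scale ratio 1.8 matters for a change in temperature.
6 × 1.8 = 10.8.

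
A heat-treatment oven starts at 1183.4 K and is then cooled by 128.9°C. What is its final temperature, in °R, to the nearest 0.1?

Initial temperature in Celsius: 1183.4 - 273.15 = 910.2500°C.
Final Celsius temperature: 910.2500 - 128.9000 = 781.3500°C.
In Rankine: 781.3500 × 1.8 + 491.67 = 1898.1°R.

1898.1°R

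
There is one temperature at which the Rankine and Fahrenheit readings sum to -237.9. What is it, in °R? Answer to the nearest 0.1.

110.9°R

Let R be the Rankine reading. The Fahrenheit reading is F = 1·R - 459.67.
Require R + F = -237.9: (2)·R - 459.67 = -237.9.
R = (-237.9 + 459.67) / (2) = 110.9.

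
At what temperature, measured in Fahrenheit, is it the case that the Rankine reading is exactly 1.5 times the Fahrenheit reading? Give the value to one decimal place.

919.3°F

Let F be the Fahrenheit reading. The Rankine reading is R = 1·F + 459.67.
Require R = 1.5·F: 1·F + 459.67 = 1.5·F.
(-0.5)·F = -459.67  ⇒  F = 919.3.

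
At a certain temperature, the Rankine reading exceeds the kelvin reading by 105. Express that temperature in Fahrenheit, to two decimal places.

-223.42°F

Let x be the kelvin reading; then the Rankine reading is 1.8·x.
(1.8·x) - x = 105  ⇒  (0.8)·x = 105  ⇒  x = 131.2500 K.
In Celsius: 131.25 - 273.15 = -141.9000°C.
In Fahrenheit: -141.9000 × 1.8 + 32 = -223.42°F.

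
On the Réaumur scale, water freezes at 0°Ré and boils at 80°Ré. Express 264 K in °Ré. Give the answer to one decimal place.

First in Celsius: 264 - 273.15 = -9.1500°C.
Linearly onto the Réaumur scale: 0 + (-9.1500 / 100) × (80 - 0) = -7.3°Ré.

-7.3°Ré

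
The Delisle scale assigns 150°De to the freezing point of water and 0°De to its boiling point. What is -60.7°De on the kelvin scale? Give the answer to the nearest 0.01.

413.62 K

Linear interpolation between the fixed points: C = (-60.7 - 150) × 100 / (0 - 150) = 140.4667°C.
Then 140.4667 + 273.15 = 413.62 K.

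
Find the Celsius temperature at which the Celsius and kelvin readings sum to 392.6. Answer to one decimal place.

Let C be the Celsius reading. The kelvin reading is K = 1·C + 273.15.
Require C + K = 392.6: (2)·C + 273.15 = 392.6.
C = (392.6 - 273.15) / (2) = 59.7.

59.7°C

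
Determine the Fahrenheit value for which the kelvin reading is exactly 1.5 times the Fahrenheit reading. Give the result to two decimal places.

270.39°F

Let F be the Fahrenheit reading. The kelvin reading is K = 5/9·F + 255.372.
Require K = 1.5·F: 5/9·F + 255.372 = 1.5·F.
(-17/18)·F = -255.372  ⇒  F = 270.39.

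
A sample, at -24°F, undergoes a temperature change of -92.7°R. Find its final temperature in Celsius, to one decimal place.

Initial temperature in Celsius: (-24 - 32) × 5/9 = -31.1111°C.
The 92.7°R change is an interval, so only the factor 5/9 applies: -92.7 × 5/9 = -51.5000°C.
Final Celsius temperature: -31.1111 - 51.5000 = -82.6111°C.

-82.6°C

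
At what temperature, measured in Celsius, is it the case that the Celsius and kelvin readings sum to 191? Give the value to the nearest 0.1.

-41.1°C

Let C be the Celsius reading. The kelvin reading is K = 1·C + 273.15.
Require C + K = 191: (2)·C + 273.15 = 191.
C = (191 - 273.15) / (2) = -41.1.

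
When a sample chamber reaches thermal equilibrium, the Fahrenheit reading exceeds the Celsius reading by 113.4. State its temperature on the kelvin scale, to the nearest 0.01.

374.90 K

Let x be the Celsius reading; then the Fahrenheit reading is 1.8·x + 32.
(1.8·x + 32) - x = 113.4  ⇒  (0.8)·x = 81.4  ⇒  x = 101.7500°C.
In kelvin: 101.7500 + 273.15 = 374.90 K.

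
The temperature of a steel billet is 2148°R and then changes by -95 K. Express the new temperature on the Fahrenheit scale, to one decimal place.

Initial temperature in Celsius: (2148 - 491.67) × 5/9 = 920.1833°C.
The 95 K change is an interval; Kelvin and Celsius degrees are the same size, so ΔC = -95°C.
Final Celsius temperature: 920.1833 - 95.0000 = 825.1833°C.
In Fahrenheit: 825.1833 × 1.8 + 32 = 1517.3°F.

1517.3°F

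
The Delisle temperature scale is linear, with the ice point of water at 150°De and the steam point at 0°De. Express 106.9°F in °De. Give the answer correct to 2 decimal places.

First in Celsius: (106.9 - 32) × 5/9 = 41.6111°C.
Linearly onto the Delisle scale: 150 + (41.6111 / 100) × (0 - 150) = 87.58°De.

87.58°De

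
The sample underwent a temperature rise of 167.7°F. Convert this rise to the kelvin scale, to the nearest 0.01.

Only the scale ratio 5/9 matters for a change in temperature.
167.7 × 5/9 = 93.17.

93.17 K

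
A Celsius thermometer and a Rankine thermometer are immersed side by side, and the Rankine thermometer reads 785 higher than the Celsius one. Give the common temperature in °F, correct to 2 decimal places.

691.99°F

Let x be the Celsius reading; then the Rankine reading is 1.8·x + 491.67.
(1.8·x + 491.67) - x = 785  ⇒  (0.8)·x = 293.33  ⇒  x = 366.6625°C.
In Fahrenheit: 366.6625 × 1.8 + 32 = 691.99°F.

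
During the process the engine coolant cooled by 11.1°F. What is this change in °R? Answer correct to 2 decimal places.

11.10°R

Fahrenheit and Rankine degrees are the same size, so the interval is unchanged: 11.10.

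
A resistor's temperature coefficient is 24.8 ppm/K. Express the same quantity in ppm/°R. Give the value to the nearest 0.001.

13.778 ppm/°R

The quantity depends on a temperature interval, so only the ratio of degree sizes applies; the offset between the scales is irrelevant.
A change of 1°R is a change of 5/9 K, so per °R the value is 24.8 × 5/9 = 13.778.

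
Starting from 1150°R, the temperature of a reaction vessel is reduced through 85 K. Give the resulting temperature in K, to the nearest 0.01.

Initial temperature in Celsius: (1150 - 491.67) × 5/9 = 365.7389°C.
The 85 K change is an interval; Kelvin and Celsius degrees are the same size, so ΔC = -85°C.
Final Celsius temperature: 365.7389 - 85.0000 = 280.7389°C.
In kelvin: 280.7389 + 273.15 = 553.89 K.

553.89 K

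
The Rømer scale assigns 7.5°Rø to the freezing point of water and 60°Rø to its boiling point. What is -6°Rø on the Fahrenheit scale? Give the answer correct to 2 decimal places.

Linear interpolation between the fixed points: C = (-6 - 7.5) × 100 / (60 - 7.5) = -25.7143°C.
Then -25.7143 × 1.8 + 32 = -14.29°F.

-14.29°F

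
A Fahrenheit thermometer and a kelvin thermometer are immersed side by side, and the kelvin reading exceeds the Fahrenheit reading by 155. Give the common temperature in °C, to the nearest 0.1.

Let x be the Fahrenheit reading; then the kelvin reading is 5/9·x + 255.372.
(5/9·x + 255.372) - x = 155  ⇒  (-4/9)·x = -100.372  ⇒  x = 225.8375°F.
In Celsius: (225.8375 - 32) × 5/9 = 107.7°C.

107.7°C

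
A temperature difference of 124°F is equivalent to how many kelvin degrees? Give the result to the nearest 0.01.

Only the scale ratio 5/9 matters for a change in temperature.
124 × 5/9 = 68.89.

68.89 K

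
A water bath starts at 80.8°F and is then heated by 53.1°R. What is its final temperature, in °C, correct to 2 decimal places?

56.61°C

Initial temperature in Celsius: (80.8 - 32) × 5/9 = 27.1111°C.
The 53.1°R change is an interval, so only the factor 5/9 applies: +53.1 × 5/9 = +29.5000°C.
Final Celsius temperature: 27.1111 + 29.5000 = 56.6111°C.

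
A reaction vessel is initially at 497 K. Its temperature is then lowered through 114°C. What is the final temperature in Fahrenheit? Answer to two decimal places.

Initial temperature in Celsius: 497 - 273.15 = 223.8500°C.
Final Celsius temperature: 223.8500 - 114.0000 = 109.8500°C.
In Fahrenheit: 109.8500 × 1.8 + 32 = 229.73°F.

229.73°F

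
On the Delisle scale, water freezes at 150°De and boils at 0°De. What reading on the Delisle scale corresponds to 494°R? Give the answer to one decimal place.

148.1°De

First in Celsius: (494 - 491.67) × 5/9 = 1.2944°C.
Linearly onto the Delisle scale: 150 + (1.2944 / 100) × (0 - 150) = 148.1°De.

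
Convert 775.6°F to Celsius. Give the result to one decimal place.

In Celsius: (775.6 - 32) × 5/9 = 413.1111°C.

413.1°C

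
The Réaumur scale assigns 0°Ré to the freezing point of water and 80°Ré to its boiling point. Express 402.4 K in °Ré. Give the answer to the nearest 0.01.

First in Celsius: 402.4 - 273.15 = 129.2500°C.
Linearly onto the Réaumur scale: 0 + (129.2500 / 100) × (80 - 0) = 103.40°Ré.

103.40°Ré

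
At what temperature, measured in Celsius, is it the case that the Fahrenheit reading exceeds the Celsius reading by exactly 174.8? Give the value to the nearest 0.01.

178.50°C

Let C be the Celsius reading. The Fahrenheit reading is F = 1.8·C + 32.
Require F - C = 174.8: (0.8)·C + 32 = 174.8.
C = (174.8 - 32) / (0.8) = 178.50.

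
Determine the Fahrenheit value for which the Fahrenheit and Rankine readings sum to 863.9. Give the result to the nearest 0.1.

202.1°F

Let F be the Fahrenheit reading. The Rankine reading is R = 1·F + 459.67.
Require F + R = 863.9: (2)·F + 459.67 = 863.9.
F = (863.9 - 459.67) / (2) = 202.1.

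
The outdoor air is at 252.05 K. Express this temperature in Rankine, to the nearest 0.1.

In Celsius: 252.05 - 273.15 = -21.1000°C.
In Rankine: -21.1000 × 1.8 + 491.67 = 453.7°R.

453.7°R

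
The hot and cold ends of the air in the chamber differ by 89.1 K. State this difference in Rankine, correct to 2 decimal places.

160.38°R

An interval of 1 K corresponds to 1.8°R.
89.1 × 1.8 = 160.38.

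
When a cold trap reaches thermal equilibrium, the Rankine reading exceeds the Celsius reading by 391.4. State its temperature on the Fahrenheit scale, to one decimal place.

-193.6°F

Let x be the Celsius reading; then the Rankine reading is 1.8·x + 491.67.
(1.8·x + 491.67) - x = 391.4  ⇒  (0.8)·x = -100.27  ⇒  x = -125.3375°C.
In Fahrenheit: -125.3375 × 1.8 + 32 = -193.6°F.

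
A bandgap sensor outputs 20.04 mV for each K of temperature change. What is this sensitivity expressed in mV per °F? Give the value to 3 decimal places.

11.133 mV per °F

The quantity depends on a temperature interval, so only the ratio of degree sizes applies; the offset between the scales is irrelevant.
A change of 1°F is a change of 5/9 K, so per °F the value is 20.04 × 5/9 = 11.133.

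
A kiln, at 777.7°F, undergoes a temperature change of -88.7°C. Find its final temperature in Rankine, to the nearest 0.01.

1077.71°R

Initial temperature in Celsius: (777.7 - 32) × 5/9 = 414.2778°C.
Final Celsius temperature: 414.2778 - 88.7000 = 325.5778°C.
In Rankine: 325.5778 × 1.8 + 491.67 = 1077.71°R.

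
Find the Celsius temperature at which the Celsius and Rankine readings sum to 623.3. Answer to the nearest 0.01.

Let C be the Celsius reading. The Rankine reading is R = 1.8·C + 491.67.
Require C + R = 623.3: (2.8)·C + 491.67 = 623.3.
C = (623.3 - 491.67) / (2.8) = 47.01.

47.01°C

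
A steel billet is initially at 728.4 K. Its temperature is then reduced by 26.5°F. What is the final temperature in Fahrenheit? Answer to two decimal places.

824.95°F

Initial temperature in Celsius: 728.4 - 273.15 = 455.2500°C.
The 26.5°F change is an interval, so only the factor 5/9 applies: -26.5 × 5/9 = -14.7222°C.
Final Celsius temperature: 455.2500 - 14.7222 = 440.5278°C.
In Fahrenheit: 440.5278 × 1.8 + 32 = 824.95°F.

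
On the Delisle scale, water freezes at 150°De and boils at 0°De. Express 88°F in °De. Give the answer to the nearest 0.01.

First in Celsius: (88 - 32) × 5/9 = 31.1111°C.
Linearly onto the Delisle scale: 150 + (31.1111 / 100) × (0 - 150) = 103.33°De.

103.33°De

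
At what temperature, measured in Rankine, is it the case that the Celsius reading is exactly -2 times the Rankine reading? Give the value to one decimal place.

106.9°R

Let R be the Rankine reading. The Celsius reading is C = 5/9·R - 273.15.
Require C = -2·R: 5/9·R - 273.15 = -2·R.
(23/9)·R = 273.15  ⇒  R = 106.9.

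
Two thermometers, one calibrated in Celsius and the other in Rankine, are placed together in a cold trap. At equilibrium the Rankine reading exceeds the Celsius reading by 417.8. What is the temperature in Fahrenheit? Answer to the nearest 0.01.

Let x be the Celsius reading; then the Rankine reading is 1.8·x + 491.67.
(1.8·x + 491.67) - x = 417.8  ⇒  (0.8)·x = -73.87  ⇒  x = -92.3375°C.
In Fahrenheit: -92.3375 × 1.8 + 32 = -134.21°F.

-134.21°F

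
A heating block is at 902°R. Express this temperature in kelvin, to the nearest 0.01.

In Celsius: (902 - 491.67) × 5/9 = 227.9611°C.
In kelvin: 227.9611 + 273.15 = 501.11 K.

501.11 K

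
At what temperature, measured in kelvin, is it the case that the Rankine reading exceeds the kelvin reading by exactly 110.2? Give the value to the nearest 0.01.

137.75 K

Let K be the kelvin reading. The Rankine reading is R = 1.8·K.
Require R - K = 110.2: (0.8)·K = 110.2.
K = (110.2) / (0.8) = 137.75.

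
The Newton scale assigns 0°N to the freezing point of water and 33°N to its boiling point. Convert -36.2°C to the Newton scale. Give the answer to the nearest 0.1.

-11.9°N

Linearly onto the Newton scale: 0 + (-36.2000 / 100) × (33 - 0) = -11.9°N.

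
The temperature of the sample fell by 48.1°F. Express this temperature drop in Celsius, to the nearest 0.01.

For a temperature interval the offset drops out; only the factor 5/9 applies.
48.1 × 5/9 = 26.72.

26.72°C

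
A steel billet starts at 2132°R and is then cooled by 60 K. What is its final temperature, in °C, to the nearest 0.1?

Initial temperature in Celsius: (2132 - 491.67) × 5/9 = 911.2944°C.
The 60 K change is an interval; Kelvin and Celsius degrees are the same size, so ΔC = -60°C.
Final Celsius temperature: 911.2944 - 60.0000 = 851.2944°C.

851.3°C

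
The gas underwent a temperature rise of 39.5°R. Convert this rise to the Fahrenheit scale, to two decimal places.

39.50°F

Rankine and Fahrenheit degrees are the same size, so the interval is unchanged: 39.50.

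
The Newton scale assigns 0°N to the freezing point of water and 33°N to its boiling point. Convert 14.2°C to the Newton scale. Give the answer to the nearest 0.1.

Linearly onto the Newton scale: 0 + (14.2000 / 100) × (33 - 0) = 4.7°N.

4.7°N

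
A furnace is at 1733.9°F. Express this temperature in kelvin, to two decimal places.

1218.65 K

In Celsius: (1733.9 - 32) × 5/9 = 945.5000°C.
In kelvin: 945.5000 + 273.15 = 1218.65 K.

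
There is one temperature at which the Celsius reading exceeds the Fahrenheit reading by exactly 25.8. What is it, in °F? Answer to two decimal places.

Let F be the Fahrenheit reading. The Celsius reading is C = 5/9·F - 17.7778.
Require C - F = 25.8: (-4/9)·F - 17.7778 = 25.8.
F = (25.8 + 17.7778) / (-4/9) = -98.05.

-98.05°F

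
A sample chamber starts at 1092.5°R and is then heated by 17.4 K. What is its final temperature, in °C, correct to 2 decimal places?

351.19°C

Initial temperature in Celsius: (1092.5 - 491.67) × 5/9 = 333.7944°C.
The 17.4 K change is an interval; Kelvin and Celsius degrees are the same size, so ΔC = +17.4°C.
Final Celsius temperature: 333.7944 + 17.4000 = 351.1944°C.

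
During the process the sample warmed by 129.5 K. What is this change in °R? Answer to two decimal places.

233.10°R

For a temperature interval the offset drops out; only the factor 1.8 applies.
129.5 × 1.8 = 233.10.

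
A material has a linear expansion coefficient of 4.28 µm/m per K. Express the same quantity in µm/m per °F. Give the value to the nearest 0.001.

Since only a temperature interval is involved, the additive offset between the scales drops out.
A change of 1°F is a change of 5/9 K, so per °F the value is 4.28 × 5/9 = 2.378.

2.378 µm/m per °F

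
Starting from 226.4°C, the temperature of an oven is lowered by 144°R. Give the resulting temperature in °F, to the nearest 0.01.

The 144°R change is an interval, so only the factor 5/9 applies: -144 × 5/9 = -80.0000°C.
Final Celsius temperature: 226.4000 - 80.0000 = 146.4000°C.
In Fahrenheit: 146.4000 × 1.8 + 32 = 295.52°F.

295.52°F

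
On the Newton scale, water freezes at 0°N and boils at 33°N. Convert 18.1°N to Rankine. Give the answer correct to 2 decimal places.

590.40°R

Linear interpolation between the fixed points: C = (18.1 - 0) × 100 / (33 - 0) = 54.8485°C.
Then 54.8485 × 1.8 + 491.67 = 590.40°R.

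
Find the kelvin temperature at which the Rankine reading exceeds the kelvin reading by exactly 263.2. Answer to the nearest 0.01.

329.00 K

Let K be the kelvin reading. The Rankine reading is R = 1.8·K.
Require R - K = 263.2: (0.8)·K = 263.2.
K = (263.2) / (0.8) = 329.00.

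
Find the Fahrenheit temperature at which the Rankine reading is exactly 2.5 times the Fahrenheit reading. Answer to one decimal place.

Let F be the Fahrenheit reading. The Rankine reading is R = 1·F + 459.67.
Require R = 2.5·F: 1·F + 459.67 = 2.5·F.
(-1.5)·F = -459.67  ⇒  F = 306.4.

306.4°F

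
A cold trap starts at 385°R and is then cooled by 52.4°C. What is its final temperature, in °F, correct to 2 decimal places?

-168.99°F

Initial temperature in Celsius: (385 - 491.67) × 5/9 = -59.2611°C.
Final Celsius temperature: -59.2611 - 52.4000 = -111.6611°C.
In Fahrenheit: -111.6611 × 1.8 + 32 = -168.99°F.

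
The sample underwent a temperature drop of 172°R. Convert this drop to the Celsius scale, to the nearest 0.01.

Only the scale ratio 5/9 matters for a change in temperature.
172 × 5/9 = 95.56.

95.56°C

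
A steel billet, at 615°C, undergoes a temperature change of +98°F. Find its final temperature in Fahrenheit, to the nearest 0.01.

The 98°F change is an interval, so only the factor 5/9 applies: +98 × 5/9 = +54.4444°C.
Final Celsius temperature: 615.0000 + 54.4444 = 669.4444°C.
In Fahrenheit: 669.4444 × 1.8 + 32 = 1237.00°F.

1237.00°F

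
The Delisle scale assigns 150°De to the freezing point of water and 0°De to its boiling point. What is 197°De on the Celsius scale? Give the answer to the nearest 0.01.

Linear interpolation between the fixed points: C = (197 - 150) × 100 / (0 - 150) = -31.3333°C.

-31.33°C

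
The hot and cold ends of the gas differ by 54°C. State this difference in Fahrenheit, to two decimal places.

97.20°F

Only the scale ratio 1.8 matters for a change in temperature.
54 × 1.8 = 97.20.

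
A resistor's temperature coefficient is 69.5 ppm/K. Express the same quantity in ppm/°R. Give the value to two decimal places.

Since only a temperature interval is involved, the additive offset between the scales drops out.
A change of 1°R is a change of 5/9 K, so per °R the value is 69.5 × 5/9 = 38.61.

38.61 ppm/°R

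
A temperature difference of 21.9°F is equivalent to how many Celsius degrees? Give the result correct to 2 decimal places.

12.17°C

An interval of 1°F corresponds to 5/9°C.
21.9 × 5/9 = 12.17.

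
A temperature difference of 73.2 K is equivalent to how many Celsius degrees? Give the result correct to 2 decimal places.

Kelvin and Celsius degrees are the same size, so the interval is unchanged: 73.20.

73.20°C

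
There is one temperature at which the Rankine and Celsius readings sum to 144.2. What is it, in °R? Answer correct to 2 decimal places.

Let R be the Rankine reading. The Celsius reading is C = 5/9·R - 273.15.
Require R + C = 144.2: (14/9)·R - 273.15 = 144.2.
R = (144.2 + 273.15) / (14/9) = 268.30.

268.30°R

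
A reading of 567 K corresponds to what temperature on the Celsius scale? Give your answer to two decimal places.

293.85°C

In Celsius: 567 - 273.15 = 293.8500°C.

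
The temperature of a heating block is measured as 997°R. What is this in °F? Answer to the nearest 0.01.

In Celsius: (997 - 491.67) × 5/9 = 280.7389°C.
In Fahrenheit: 280.7389 × 1.8 + 32 = 537.33°F.

537.33°F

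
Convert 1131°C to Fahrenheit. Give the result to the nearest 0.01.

In Fahrenheit: 1131.0000 × 1.8 + 32 = 2067.80°F.

2067.80°F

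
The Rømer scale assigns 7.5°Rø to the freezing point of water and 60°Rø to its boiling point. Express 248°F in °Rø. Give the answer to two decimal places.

First in Celsius: (248 - 32) × 5/9 = 120.0000°C.
Linearly onto the Rømer scale: 7.5 + (120.0000 / 100) × (60 - 7.5) = 70.50°Rø.

70.50°Rø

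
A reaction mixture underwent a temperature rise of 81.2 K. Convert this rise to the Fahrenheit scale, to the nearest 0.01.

146.16°F

Only the scale ratio 1.8 matters for a change in temperature.
81.2 × 1.8 = 146.16.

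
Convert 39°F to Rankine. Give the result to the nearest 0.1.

498.7°R

In Celsius: (39 - 32) × 5/9 = 3.8889°C.
In Rankine: 3.8889 × 1.8 + 491.67 = 498.7°R.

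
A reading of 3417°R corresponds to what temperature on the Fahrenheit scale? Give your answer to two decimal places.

2957.33°F

In Celsius: (3417 - 491.67) × 5/9 = 1625.1833°C.
In Fahrenheit: 1625.1833 × 1.8 + 32 = 2957.33°F.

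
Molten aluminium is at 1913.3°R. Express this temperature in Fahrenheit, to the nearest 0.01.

1453.63°F

In Celsius: (1913.3 - 491.67) × 5/9 = 789.7944°C.
In Fahrenheit: 789.7944 × 1.8 + 32 = 1453.63°F.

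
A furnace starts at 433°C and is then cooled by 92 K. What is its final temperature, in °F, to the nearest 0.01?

The 92 K change is an interval; Kelvin and Celsius degrees are the same size, so ΔC = -92°C.
Final Celsius temperature: 433.0000 - 92.0000 = 341.0000°C.
In Fahrenheit: 341.0000 × 1.8 + 32 = 645.80°F.

645.80°F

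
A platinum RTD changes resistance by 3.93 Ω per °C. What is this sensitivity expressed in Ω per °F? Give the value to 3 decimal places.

The quantity depends on a temperature interval, so only the ratio of degree sizes applies; the offset between the scales is irrelevant.
A change of 1°F is a change of 5/9°C, so per °F the value is 3.93 × 5/9 = 2.183.

2.183 Ω per °F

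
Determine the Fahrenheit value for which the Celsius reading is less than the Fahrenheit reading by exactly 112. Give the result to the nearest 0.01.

212.00°F

Let F be the Fahrenheit reading. The Celsius reading is C = 5/9·F - 17.7778.
Require C - F = -112: (-4/9)·F - 17.7778 = -112.
F = (-112 + 17.7778) / (-4/9) = 212.00.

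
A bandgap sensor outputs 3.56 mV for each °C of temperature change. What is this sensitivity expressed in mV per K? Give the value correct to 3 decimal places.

The quantity depends on a temperature interval, so only the ratio of degree sizes applies; the offset between the scales is irrelevant.
A change of 1 K is a change of 1°C, so per K the value is 3.56 × 1 = 3.560.

3.560 mV per K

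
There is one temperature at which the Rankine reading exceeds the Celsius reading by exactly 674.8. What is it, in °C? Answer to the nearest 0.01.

Let C be the Celsius reading. The Rankine reading is R = 1.8·C + 491.67.
Require R - C = 674.8: (0.8)·C + 491.67 = 674.8.
C = (674.8 - 491.67) / (0.8) = 228.91.

228.91°C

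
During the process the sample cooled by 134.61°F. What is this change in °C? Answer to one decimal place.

Only the scale ratio 5/9 matters for a change in temperature.
134.61 × 5/9 = 74.8.

74.8°C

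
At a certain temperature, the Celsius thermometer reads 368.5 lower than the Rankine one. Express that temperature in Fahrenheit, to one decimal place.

Let x be the Rankine reading; then the Celsius reading is 5/9·x - 273.15.
(5/9·x - 273.15) - x = -368.5  ⇒  (-4/9)·x = -95.35  ⇒  x = 214.5375°R.
In Celsius: (214.5375 - 491.67) × 5/9 = -153.9625°C.
In Fahrenheit: -153.9625 × 1.8 + 32 = -245.1°F.

-245.1°F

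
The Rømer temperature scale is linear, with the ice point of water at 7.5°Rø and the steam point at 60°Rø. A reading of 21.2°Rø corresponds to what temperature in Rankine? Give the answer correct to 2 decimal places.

Linear interpolation between the fixed points: C = (21.2 - 7.5) × 100 / (60 - 7.5) = 26.0952°C.
Then 26.0952 × 1.8 + 491.67 = 538.64°R.

538.64°R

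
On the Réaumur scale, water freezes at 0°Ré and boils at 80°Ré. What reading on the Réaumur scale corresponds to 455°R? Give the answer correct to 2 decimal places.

-16.30°Ré

First in Celsius: (455 - 491.67) × 5/9 = -20.3722°C.
Linearly onto the Réaumur scale: 0 + (-20.3722 / 100) × (80 - 0) = -16.30°Ré.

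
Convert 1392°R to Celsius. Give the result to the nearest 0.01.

In Celsius: (1392 - 491.67) × 5/9 = 500.1833°C.

500.18°C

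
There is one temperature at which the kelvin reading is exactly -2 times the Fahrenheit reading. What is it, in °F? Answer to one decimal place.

Let F be the Fahrenheit reading. The kelvin reading is K = 5/9·F + 255.372.
Require K = -2·F: 5/9·F + 255.372 = -2·F.
(23/9)·F = -255.372  ⇒  F = -99.9.

-99.9°F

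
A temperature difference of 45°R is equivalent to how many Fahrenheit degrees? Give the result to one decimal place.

45.0°F

Rankine and Fahrenheit degrees are the same size, so the interval is unchanged: 45.0.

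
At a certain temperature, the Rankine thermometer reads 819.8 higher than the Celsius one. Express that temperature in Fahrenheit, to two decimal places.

770.29°F

Let x be the Celsius reading; then the Rankine reading is 1.8·x + 491.67.
(1.8·x + 491.67) - x = 819.8  ⇒  (0.8)·x = 328.13  ⇒  x = 410.1625°C.
In Fahrenheit: 410.1625 × 1.8 + 32 = 770.29°F.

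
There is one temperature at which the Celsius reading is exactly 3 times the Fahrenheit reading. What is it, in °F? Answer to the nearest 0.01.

-7.27°F

Let F be the Fahrenheit reading. The Celsius reading is C = 5/9·F - 17.7778.
Require C = 3·F: 5/9·F - 17.7778 = 3·F.
(-22/9)·F = 17.7778  ⇒  F = -7.27.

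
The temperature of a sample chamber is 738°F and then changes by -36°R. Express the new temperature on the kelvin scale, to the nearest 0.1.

645.4 K

Initial temperature in Celsius: (738 - 32) × 5/9 = 392.2222°C.
The 36°R change is an interval, so only the factor 5/9 applies: -36 × 5/9 = -20.0000°C.
Final Celsius temperature: 392.2222 - 20.0000 = 372.2222°C.
In kelvin: 372.2222 + 273.15 = 645.4 K.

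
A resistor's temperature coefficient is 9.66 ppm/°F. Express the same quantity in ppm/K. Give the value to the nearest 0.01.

The quantity depends on a temperature interval, so only the ratio of degree sizes applies; the offset between the scales is irrelevant.
A change of 1 K is a change of 1.8°F, so per K the value is 9.66 × 1.8 = 17.39.

17.39 ppm/K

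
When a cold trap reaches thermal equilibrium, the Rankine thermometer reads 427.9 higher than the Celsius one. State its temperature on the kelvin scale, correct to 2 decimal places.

193.44 K

Let x be the Celsius reading; then the Rankine reading is 1.8·x + 491.67.
(1.8·x + 491.67) - x = 427.9  ⇒  (0.8)·x = -63.77  ⇒  x = -79.7125°C.
In kelvin: -79.7125 + 273.15 = 193.44 K.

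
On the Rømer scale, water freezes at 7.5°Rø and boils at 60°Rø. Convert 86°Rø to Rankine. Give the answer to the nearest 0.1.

Linear interpolation between the fixed points: C = (86 - 7.5) × 100 / (60 - 7.5) = 149.5238°C.
Then 149.5238 × 1.8 + 491.67 = 760.8°R.

760.8°R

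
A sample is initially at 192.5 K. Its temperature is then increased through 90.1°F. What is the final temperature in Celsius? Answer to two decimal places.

Initial temperature in Celsius: 192.5 - 273.15 = -80.6500°C.
The 90.1°F change is an interval, so only the factor 5/9 applies: +90.1 × 5/9 = +50.0556°C.
Final Celsius temperature: -80.6500 + 50.0556 = -30.5944°C.

-30.59°C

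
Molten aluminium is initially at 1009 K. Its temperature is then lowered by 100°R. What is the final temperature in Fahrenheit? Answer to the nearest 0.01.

1256.53°F

Initial temperature in Celsius: 1009 - 273.15 = 735.8500°C.
The 100°R change is an interval, so only the factor 5/9 applies: -100 × 5/9 = -55.5556°C.
Final Celsius temperature: 735.8500 - 55.5556 = 680.2944°C.
In Fahrenheit: 680.2944 × 1.8 + 32 = 1256.53°F.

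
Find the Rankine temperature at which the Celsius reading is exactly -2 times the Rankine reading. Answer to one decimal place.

106.9°R

Let R be the Rankine reading. The Celsius reading is C = 5/9·R - 273.15.
Require C = -2·R: 5/9·R - 273.15 = -2·R.
(23/9)·R = 273.15  ⇒  R = 106.9.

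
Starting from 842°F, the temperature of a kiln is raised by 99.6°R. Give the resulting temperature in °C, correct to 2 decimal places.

505.33°C

Initial temperature in Celsius: (842 - 32) × 5/9 = 450.0000°C.
The 99.6°R change is an interval, so only the factor 5/9 applies: +99.6 × 5/9 = +55.3333°C.
Final Celsius temperature: 450.0000 + 55.3333 = 505.3333°C.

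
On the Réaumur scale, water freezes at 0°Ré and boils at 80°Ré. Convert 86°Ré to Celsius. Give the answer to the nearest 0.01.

107.50°C

Linear interpolation between the fixed points: C = (86 - 0) × 100 / (80 - 0) = 107.5000°C.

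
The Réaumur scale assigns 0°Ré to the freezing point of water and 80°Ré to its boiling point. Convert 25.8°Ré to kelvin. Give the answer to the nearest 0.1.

305.4 K

Linear interpolation between the fixed points: C = (25.8 - 0) × 100 / (80 - 0) = 32.2500°C.
Then 32.2500 + 273.15 = 305.4 K.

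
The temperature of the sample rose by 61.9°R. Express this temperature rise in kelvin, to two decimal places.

34.39 K

An interval of 1°R corresponds to 5/9 K.
61.9 × 5/9 = 34.39.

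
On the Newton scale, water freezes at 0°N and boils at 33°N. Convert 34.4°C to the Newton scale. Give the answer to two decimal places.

Linearly onto the Newton scale: 0 + (34.4000 / 100) × (33 - 0) = 11.35°N.

11.35°N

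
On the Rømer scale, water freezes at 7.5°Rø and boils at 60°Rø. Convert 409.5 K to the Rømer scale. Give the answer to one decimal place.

First in Celsius: 409.5 - 273.15 = 136.3500°C.
Linearly onto the Rømer scale: 7.5 + (136.3500 / 100) × (60 - 7.5) = 79.1°Rø.

79.1°Rø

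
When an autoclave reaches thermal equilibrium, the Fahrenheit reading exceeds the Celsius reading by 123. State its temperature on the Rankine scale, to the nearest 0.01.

Let x be the Fahrenheit reading; then the Celsius reading is 5/9·x - 17.7778.
(5/9·x - 17.7778) - x = -123  ⇒  (-4/9)·x = -105.222  ⇒  x = 236.7500°F.
In Celsius: (236.75 - 32) × 5/9 = 113.7500°C.
In Rankine: 113.7500 × 1.8 + 491.67 = 696.42°R.

696.42°R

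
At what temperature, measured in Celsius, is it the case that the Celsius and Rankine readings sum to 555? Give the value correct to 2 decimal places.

22.62°C

Let C be the Celsius reading. The Rankine reading is R = 1.8·C + 491.67.
Require C + R = 555: (2.8)·C + 491.67 = 555.
C = (555 - 491.67) / (2.8) = 22.62.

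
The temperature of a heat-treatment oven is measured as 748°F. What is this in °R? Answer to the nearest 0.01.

1207.67°R

In Celsius: (748 - 32) × 5/9 = 397.7778°C.
In Rankine: 397.7778 × 1.8 + 491.67 = 1207.67°R.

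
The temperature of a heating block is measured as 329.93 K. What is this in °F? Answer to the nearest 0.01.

134.20°F

In Celsius: 329.93 - 273.15 = 56.7800°C.
In Fahrenheit: 56.7800 × 1.8 + 32 = 134.20°F.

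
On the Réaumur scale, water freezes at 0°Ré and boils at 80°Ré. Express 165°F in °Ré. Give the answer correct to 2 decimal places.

59.11°Ré

First in Celsius: (165 - 32) × 5/9 = 73.8889°C.
Linearly onto the Réaumur scale: 0 + (73.8889 / 100) × (80 - 0) = 59.11°Ré.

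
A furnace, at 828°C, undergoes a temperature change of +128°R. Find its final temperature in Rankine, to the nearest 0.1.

2110.1°R

The 128°R change is an interval, so only the factor 5/9 applies: +128 × 5/9 = +71.1111°C.
Final Celsius temperature: 828.0000 + 71.1111 = 899.1111°C.
In Rankine: 899.1111 × 1.8 + 491.67 = 2110.1°R.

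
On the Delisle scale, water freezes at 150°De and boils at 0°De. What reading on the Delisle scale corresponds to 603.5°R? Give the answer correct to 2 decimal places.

First in Celsius: (603.5 - 491.67) × 5/9 = 62.1278°C.
Linearly onto the Delisle scale: 150 + (62.1278 / 100) × (0 - 150) = 56.81°De.

56.81°De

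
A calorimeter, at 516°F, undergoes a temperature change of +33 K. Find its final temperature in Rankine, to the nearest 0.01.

1035.07°R

Initial temperature in Celsius: (516 - 32) × 5/9 = 268.8889°C.
The 33 K change is an interval; Kelvin and Celsius degrees are the same size, so ΔC = +33°C.
Final Celsius temperature: 268.8889 + 33.0000 = 301.8889°C.
In Rankine: 301.8889 × 1.8 + 491.67 = 1035.07°R.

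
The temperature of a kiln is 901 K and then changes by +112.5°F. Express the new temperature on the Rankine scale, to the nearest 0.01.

1734.30°R

Initial temperature in Celsius: 901 - 273.15 = 627.8500°C.
The 112.5°F change is an interval, so only the factor 5/9 applies: +112.5 × 5/9 = +62.5000°C.
Final Celsius temperature: 627.8500 + 62.5000 = 690.3500°C.
In Rankine: 690.3500 × 1.8 + 491.67 = 1734.30°R.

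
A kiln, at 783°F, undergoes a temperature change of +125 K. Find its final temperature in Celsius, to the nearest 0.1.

Initial temperature in Celsius: (783 - 32) × 5/9 = 417.2222°C.
The 125 K change is an interval; Kelvin and Celsius degrees are the same size, so ΔC = +125°C.
Final Celsius temperature: 417.2222 + 125.0000 = 542.2222°C.

542.2°C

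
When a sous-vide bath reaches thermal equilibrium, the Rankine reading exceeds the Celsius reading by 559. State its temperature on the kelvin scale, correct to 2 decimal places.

357.31 K

Let x be the Celsius reading; then the Rankine reading is 1.8·x + 491.67.
(1.8·x + 491.67) - x = 559  ⇒  (0.8)·x = 67.33  ⇒  x = 84.1625°C.
In kelvin: 84.1625 + 273.15 = 357.31 K.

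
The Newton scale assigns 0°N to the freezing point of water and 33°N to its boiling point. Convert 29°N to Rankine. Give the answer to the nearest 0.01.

Linear interpolation between the fixed points: C = (29 - 0) × 100 / (33 - 0) = 87.8788°C.
Then 87.8788 × 1.8 + 491.67 = 649.85°R.

649.85°R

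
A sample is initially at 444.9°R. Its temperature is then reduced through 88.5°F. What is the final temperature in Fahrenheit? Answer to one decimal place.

-103.3°F

Initial temperature in Celsius: (444.9 - 491.67) × 5/9 = -25.9833°C.
The 88.5°F change is an interval, so only the factor 5/9 applies: -88.5 × 5/9 = -49.1667°C.
Final Celsius temperature: -25.9833 - 49.1667 = -75.1500°C.
In Fahrenheit: -75.1500 × 1.8 + 32 = -103.3°F.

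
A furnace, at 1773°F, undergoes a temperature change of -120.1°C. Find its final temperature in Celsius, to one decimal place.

Initial temperature in Celsius: (1773 - 32) × 5/9 = 967.2222°C.
Final Celsius temperature: 967.2222 - 120.1000 = 847.1222°C.

847.1°C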